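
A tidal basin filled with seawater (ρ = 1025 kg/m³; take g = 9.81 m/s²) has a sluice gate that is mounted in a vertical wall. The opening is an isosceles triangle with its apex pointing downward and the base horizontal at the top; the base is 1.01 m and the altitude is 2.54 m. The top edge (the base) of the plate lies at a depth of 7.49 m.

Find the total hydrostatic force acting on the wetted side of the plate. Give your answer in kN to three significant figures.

γ = ρg = 1025 × 9.81 / 1000 = 10.05525 kN/m³.
With the apex down, the centroid sits h/3 = 2.54/3 = 0.846667 m below the base (the top edge), so the centroid depth is h_c = 7.49 + 0.846667 = 8.33667 m.
A = ½ × 1.01 × 2.54 = 1.2827 m².
Resultant F = γ·h_c·A = 10.05525 × 8.33667 × 1.2827 = 107.525 kN.

F ≈ 108 kN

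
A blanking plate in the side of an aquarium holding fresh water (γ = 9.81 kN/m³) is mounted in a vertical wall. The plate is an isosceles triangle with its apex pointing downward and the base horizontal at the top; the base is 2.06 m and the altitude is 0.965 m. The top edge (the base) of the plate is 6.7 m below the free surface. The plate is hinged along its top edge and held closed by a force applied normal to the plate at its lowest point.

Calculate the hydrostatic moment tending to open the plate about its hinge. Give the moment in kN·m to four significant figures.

γ = 9.81 kN/m³.
With the apex down, the centroid sits h/3 = 0.965/3 = 0.321667 m below the base (the top edge), so the centroid depth is h_c = 6.7 + 0.321667 = 7.02167 m.
A = ½ × 2.06 × 0.965 = 0.99395 m².
Resultant F = γ·h_c·A = 9.81 × 7.02167 × 0.99395 = 68.4658 kN.
I_c = b·h³/36 = 2.06 × 0.965³/36 = 0.0514217 m⁴.
Centre of pressure: y_p = y_c + I_c/(y_c·A) = 7.02167 + 0.0514217/(7.02167 × 0.99395) = 7.02167 + 0.00736786 = 7.02904 m along the plane.
The resultant acts 0.321667 + 0.00736786 = 0.329035 m (along the plate) below the hinge at the top edge, so the moment about the hinge is M = F × 0.329035 = 68.4658 × 0.329035 = 22.5276 kN·m.

M ≈ 22.53 kN·m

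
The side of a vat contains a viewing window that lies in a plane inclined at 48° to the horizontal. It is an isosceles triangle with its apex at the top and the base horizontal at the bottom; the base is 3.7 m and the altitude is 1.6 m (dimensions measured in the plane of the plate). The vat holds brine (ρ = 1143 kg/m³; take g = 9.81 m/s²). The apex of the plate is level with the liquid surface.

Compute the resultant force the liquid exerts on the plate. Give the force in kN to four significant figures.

γ = ρg = 1143 × 9.81 / 1000 = 11.21283 kN/m³.
Let θ = 48° be the plate's angle to the horizontal; measure y along the incline from where the plane meets the free surface. Vertical depth h = y·sinθ with sinθ = 0.743145.
With the apex up, the centroid sits 2h/3 = 2 × 1.6/3 = 1.06667 m below the apex, so y_c = 1.06667 m and h_c = 1.06667 × 0.743145 = 0.79269 m.
A = ½ × 3.7 × 1.6 = 2.96 m².
Resultant F = γ·h_c·A = 11.21283 × 0.79269 × 2.96 = 26.3094 kN.

F ≈ 26.31 kN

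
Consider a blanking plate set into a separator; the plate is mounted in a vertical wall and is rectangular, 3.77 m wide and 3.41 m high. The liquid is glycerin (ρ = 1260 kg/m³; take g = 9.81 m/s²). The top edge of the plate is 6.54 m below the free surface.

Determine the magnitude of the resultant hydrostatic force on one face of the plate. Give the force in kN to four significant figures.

γ = ρg = 1260 × 9.81 / 1000 = 12.3606 kN/m³.
The centroid lies 3.41/2 = 1.705 m below the top edge, so the centroid depth is h_c = 6.54 + 1.705 = 8.245 m.
A = 3.77 × 3.41 = 12.8557 m².
Resultant F = γ·h_c·A = 12.3606 × 8.245 × 12.8557 = 1310.16 kN.

F ≈ 1310 kN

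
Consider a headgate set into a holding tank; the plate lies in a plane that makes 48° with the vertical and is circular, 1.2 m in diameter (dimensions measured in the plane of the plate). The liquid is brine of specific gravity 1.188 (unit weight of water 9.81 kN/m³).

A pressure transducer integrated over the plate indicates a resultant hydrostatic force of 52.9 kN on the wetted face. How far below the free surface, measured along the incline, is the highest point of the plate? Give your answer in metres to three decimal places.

y_top ≈ 5.398 m

γ = 1.188 × 9.81 = 11.65428 kN/m³.
A = π(0.6)² = 1.13097 m².
From F = γ·h_c·A, the centroid depth is h_c = 52.9/(11.65428 × 1.13097) = 4.01346 m.
The plate makes 48° with the vertical, i.e. θ = 90° − 48° = 42° to the horizontal. Measuring y along the incline from the free-surface line, vertical depth h = y·sinθ with sinθ = 0.669131.
Along the incline, y_c = h_c/sinθ = 4.01346/0.669131 = 5.99802 m.
The centroid is at the centre, 0.6 m below the top of the plate, so the highest point sits at y_top = 5.99802 − 0.6 = 5.39802 m along the incline.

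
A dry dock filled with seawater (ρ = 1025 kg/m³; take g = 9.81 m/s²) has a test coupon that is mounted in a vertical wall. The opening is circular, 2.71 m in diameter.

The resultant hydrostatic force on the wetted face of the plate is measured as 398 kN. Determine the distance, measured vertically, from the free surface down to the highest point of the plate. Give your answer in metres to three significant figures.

d_top ≈ 5.51 m

γ = ρg = 1025 × 9.81 / 1000 = 10.05525 kN/m³.
A = π(1.355)² = 5.76804 m².
From F = γ·h_c·A, the centroid depth is h_c = 398/(10.05525 × 5.76804) = 6.86218 m.
The centroid is at the centre, 1.355 m below the top of the plate, so the highest point sits at h_top = 6.86218 − 1.355 = 5.50718 m below the surface.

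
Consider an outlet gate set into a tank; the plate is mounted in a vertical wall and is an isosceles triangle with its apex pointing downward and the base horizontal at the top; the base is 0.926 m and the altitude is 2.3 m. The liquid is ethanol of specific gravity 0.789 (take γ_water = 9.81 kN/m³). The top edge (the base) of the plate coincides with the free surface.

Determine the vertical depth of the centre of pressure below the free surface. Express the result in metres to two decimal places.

h_p = 1.15 m

γ = 0.789 × 9.81 = 7.74009 kN/m³.
With the apex down, the centroid sits h/3 = 2.3/3 = 0.766667 m below the base (the top edge), so the centroid depth is h_c = 0.766667 m.
A = ½ × 0.926 × 2.3 = 1.0649 m².
Resultant F = γ·h_c·A = 7.74009 × 0.766667 × 1.0649 = 6.31919 kN.
I_c = b·h³/36 = 0.926 × 2.3³/36 = 0.312962 m⁴.
Centre of pressure: y_p = y_c + I_c/(y_c·A) = 0.766667 + 0.312962/(0.766667 × 1.0649) = 0.766667 + 0.383333 = 1.15 m along the plane.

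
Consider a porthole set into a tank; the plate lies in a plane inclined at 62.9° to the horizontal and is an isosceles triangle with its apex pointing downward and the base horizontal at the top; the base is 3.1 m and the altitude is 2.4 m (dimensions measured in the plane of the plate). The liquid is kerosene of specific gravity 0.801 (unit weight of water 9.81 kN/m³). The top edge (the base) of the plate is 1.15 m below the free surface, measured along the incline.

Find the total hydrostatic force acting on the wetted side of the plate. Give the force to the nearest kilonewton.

γ = 0.801 × 9.81 = 7.85781 kN/m³.
Let θ = 62.9° be the plate's angle to the horizontal; measure y along the incline from where the plane meets the free surface. Vertical depth h = y·sinθ with sinθ = 0.890213.
With the apex down, the centroid sits h/3 = 2.4/3 = 0.8 m below the base (the top edge), so y_c = 1.15 + 0.8 = 1.95 m and h_c = 1.95 × 0.890213 = 1.73592 m.
A = ½ × 3.1 × 2.4 = 3.72 m².
Resultant F = γ·h_c·A = 7.85781 × 1.73592 × 3.72 = 50.7428 kN.

F ≈ 51 kN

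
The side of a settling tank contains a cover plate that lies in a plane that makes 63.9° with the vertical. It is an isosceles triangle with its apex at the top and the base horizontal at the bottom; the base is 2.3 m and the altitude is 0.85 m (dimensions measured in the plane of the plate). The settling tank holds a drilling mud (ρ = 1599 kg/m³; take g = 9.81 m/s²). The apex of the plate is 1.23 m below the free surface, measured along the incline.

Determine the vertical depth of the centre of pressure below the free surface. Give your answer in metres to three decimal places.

h_p = 0.800 m

γ = ρg = 1599 × 9.81 / 1000 = 15.68619 kN/m³.
The plate makes 63.9° with the vertical, i.e. θ = 90° − 63.9° = 26.1° to the horizontal. Measuring y along the incline from the free-surface line, vertical depth h = y·sinθ with sinθ = 0.439939.
With the apex up, the centroid sits 2h/3 = 2 × 0.85/3 = 0.566667 m below the apex, so y_c = 1.23 + 0.566667 = 1.79667 m and h_c = 1.79667 × 0.439939 = 0.790425 m.
A = ½ × 2.3 × 0.85 = 0.9775 m².
Resultant F = γ·h_c·A = 15.68619 × 0.790425 × 0.9775 = 12.1198 kN.
I_c = b·h³/36 = 2.3 × 0.85³/36 = 0.0392358 m⁴.
Centre of pressure: y_p = y_c + I_c/(y_c·A) = 1.79667 + 0.0392358/(1.79667 × 0.9775) = 1.79667 + 0.0223407 = 1.81901 m along the plane.
Vertically, h_p = y_p·sinθ = 1.81901 × 0.439939 = 0.800253 m.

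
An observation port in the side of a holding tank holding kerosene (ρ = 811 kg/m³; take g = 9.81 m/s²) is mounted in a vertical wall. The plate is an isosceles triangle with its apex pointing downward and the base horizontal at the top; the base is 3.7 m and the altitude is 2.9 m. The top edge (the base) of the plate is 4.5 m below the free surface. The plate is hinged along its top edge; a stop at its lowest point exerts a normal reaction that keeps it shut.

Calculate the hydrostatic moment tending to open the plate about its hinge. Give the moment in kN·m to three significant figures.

γ = ρg = 811 × 9.81 / 1000 = 7.95591 kN/m³.
With the apex down, the centroid sits h/3 = 2.9/3 = 0.966667 m below the base (the top edge), so the centroid depth is h_c = 4.5 + 0.966667 = 5.46667 m.
A = ½ × 3.7 × 2.9 = 5.365 m².
Resultant F = γ·h_c·A = 7.95591 × 5.46667 × 5.365 = 233.336 kN.
I_c = b·h³/36 = 3.7 × 2.9³/36 = 2.50665 m⁴.
Centre of pressure: y_p = y_c + I_c/(y_c·A) = 5.46667 + 2.50665/(5.46667 × 5.365) = 5.46667 + 0.0854675 = 5.55214 m along the plane.
The resultant acts 0.966667 + 0.0854675 = 1.05213 m (along the plate) below the hinge at the top edge, so the moment about the hinge is M = F × 1.05213 = 233.336 × 1.05213 = 245.5 kN·m.

M ≈ 246 kN·m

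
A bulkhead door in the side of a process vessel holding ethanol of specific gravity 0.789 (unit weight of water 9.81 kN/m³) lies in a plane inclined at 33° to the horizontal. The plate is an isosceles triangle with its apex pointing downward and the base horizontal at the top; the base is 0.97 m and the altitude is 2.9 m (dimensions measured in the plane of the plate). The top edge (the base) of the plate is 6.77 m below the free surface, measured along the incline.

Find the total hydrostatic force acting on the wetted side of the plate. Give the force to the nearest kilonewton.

γ = 0.789 × 9.81 = 7.74009 kN/m³.
Let θ = 33° be the plate's angle to the horizontal; measure y along the incline from where the plane meets the free surface. Vertical depth h = y·sinθ with sinθ = 0.544639.
With the apex down, the centroid sits h/3 = 2.9/3 = 0.966667 m below the base (the top edge), so y_c = 6.77 + 0.966667 = 7.73667 m and h_c = 7.73667 × 0.544639 = 4.21369 m.
A = ½ × 0.97 × 2.9 = 1.4065 m².
Resultant F = γ·h_c·A = 7.74009 × 4.21369 × 1.4065 = 45.8721 kN.

F ≈ 46 kN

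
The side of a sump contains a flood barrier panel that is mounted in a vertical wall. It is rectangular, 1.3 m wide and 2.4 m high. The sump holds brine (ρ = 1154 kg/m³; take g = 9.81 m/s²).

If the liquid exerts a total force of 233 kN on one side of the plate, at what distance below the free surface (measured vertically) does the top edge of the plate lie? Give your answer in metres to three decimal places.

d_top ≈ 5.397 m

γ = ρg = 1154 × 9.81 / 1000 = 11.32074 kN/m³.
A = 1.3 × 2.4 = 3.12 m².
From F = γ·h_c·A, the centroid depth is h_c = 233/(11.32074 × 3.12) = 6.5967 m.
The centroid lies 2.4/2 = 1.2 m below the top edge, so the top edge sits at h_top = 6.5967 − 1.2 = 5.3967 m below the surface.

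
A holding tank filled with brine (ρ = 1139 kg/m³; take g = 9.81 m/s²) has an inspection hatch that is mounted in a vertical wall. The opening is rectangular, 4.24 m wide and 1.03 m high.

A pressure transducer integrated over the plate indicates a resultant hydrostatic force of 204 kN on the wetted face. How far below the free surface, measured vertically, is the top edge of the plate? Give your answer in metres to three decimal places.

γ = ρg = 1139 × 9.81 / 1000 = 11.17359 kN/m³.
A = 4.24 × 1.03 = 4.3672 m².
From F = γ·h_c·A, the centroid depth is h_c = 204/(11.17359 × 4.3672) = 4.18056 m.
The centroid lies 1.03/2 = 0.515 m below the top edge, so the top edge sits at h_top = 4.18056 − 0.515 = 3.66556 m below the surface.

d_top ≈ 3.666 m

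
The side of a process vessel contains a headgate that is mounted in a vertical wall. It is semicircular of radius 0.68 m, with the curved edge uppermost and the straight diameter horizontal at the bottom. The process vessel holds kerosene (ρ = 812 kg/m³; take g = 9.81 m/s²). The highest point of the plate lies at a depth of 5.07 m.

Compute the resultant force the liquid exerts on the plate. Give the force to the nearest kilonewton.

F ≈ 32 kN

γ = ρg = 812 × 9.81 / 1000 = 7.96572 kN/m³.
The centroid lies 4r/(3π) = 0.288601 m above the diameter, so r − 4r/(3π) = 0.68 − 0.288601 = 0.391399 m below the topmost point, so the centroid depth is h_c = 5.07 + 0.391399 = 5.4614 m.
A = πr²/2 = π × 0.68²/2 = 0.726336 m².
Resultant F = γ·h_c·A = 7.96572 × 5.4614 × 0.726336 = 31.5985 kN.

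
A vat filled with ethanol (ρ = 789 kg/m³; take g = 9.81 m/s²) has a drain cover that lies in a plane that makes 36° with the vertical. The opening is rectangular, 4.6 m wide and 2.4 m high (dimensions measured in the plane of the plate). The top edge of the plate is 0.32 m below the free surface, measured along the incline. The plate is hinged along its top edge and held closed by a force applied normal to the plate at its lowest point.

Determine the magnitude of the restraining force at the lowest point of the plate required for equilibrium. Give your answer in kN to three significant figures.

γ = ρg = 789 × 9.81 / 1000 = 7.74009 kN/m³.
The plate makes 36° with the vertical, i.e. θ = 90° − 36° = 54° to the horizontal. Measuring y along the incline from the free-surface line, vertical depth h = y·sinθ with sinθ = 0.809017.
The centroid lies 2.4/2 = 1.2 m below the top edge, so y_c = 0.32 + 1.2 = 1.52 m and h_c = 1.52 × 0.809017 = 1.22971 m.
A = 4.6 × 2.4 = 11.04 m².
Resultant F = γ·h_c·A = 7.74009 × 1.22971 × 11.04 = 105.079 kN.
I_c = b·h³/12 = 4.6 × 2.4³/12 = 5.2992 m⁴.
Centre of pressure: y_p = y_c + I_c/(y_c·A) = 1.52 + 5.2992/(1.52 × 11.04) = 1.52 + 0.315789 = 1.83579 m along the plane.
The resultant acts 1.2 + 0.315789 = 1.51579 m (along the plate) below the hinge at the top edge, so the moment about the hinge is M = F × 1.51579 = 105.079 × 1.51579 = 159.278 kN·m.
A normal force at the bottom, 2.4 m from the hinge, must supply this moment: P = 159.278/2.4 = 66.3658 kN.

P ≈ 66.4 kN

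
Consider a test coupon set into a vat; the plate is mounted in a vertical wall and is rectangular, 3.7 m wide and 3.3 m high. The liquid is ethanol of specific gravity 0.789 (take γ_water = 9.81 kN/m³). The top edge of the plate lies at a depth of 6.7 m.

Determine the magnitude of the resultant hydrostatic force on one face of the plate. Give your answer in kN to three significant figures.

F ≈ 789 kN

γ = 0.789 × 9.81 = 7.74009 kN/m³.
The centroid lies 3.3/2 = 1.65 m below the top edge, so the centroid depth is h_c = 6.7 + 1.65 = 8.35 m.
A = 3.7 × 3.3 = 12.21 m².
Resultant F = γ·h_c·A = 7.74009 × 8.35 × 12.21 = 789.129 kN.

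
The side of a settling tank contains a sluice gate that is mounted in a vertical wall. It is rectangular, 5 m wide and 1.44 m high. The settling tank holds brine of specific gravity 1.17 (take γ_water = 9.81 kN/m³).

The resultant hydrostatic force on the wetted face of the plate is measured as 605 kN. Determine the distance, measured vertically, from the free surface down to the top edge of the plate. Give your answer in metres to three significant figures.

γ = 1.17 × 9.81 = 11.4777 kN/m³.
A = 5 × 1.44 = 7.2 m².
From F = γ·h_c·A, the centroid depth is h_c = 605/(11.4777 × 7.2) = 7.32096 m.
The centroid lies 1.44/2 = 0.72 m below the top edge, so the top edge sits at h_top = 7.32096 − 0.72 = 6.60096 m below the surface.

d_top ≈ 6.60 m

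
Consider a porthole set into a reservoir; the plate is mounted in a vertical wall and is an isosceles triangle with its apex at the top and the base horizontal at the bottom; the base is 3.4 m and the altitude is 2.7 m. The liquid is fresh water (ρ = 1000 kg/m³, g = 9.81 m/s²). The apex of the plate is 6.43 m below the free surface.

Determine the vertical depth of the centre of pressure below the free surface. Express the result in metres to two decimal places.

h_p = 8.28 m

γ = ρg = 1000 × 9.81 = 9810 N/m³ = 9.81 kN/m³.
With the apex up, the centroid sits 2h/3 = 2 × 2.7/3 = 1.8 m below the apex, so the centroid depth is h_c = 6.43 + 1.8 = 8.23 m.
A = ½ × 3.4 × 2.7 = 4.59 m².
Resultant F = γ·h_c·A = 9.81 × 8.23 × 4.59 = 370.58 kN.
I_c = b·h³/36 = 3.4 × 2.7³/36 = 1.85895 m⁴.
Centre of pressure: y_p = y_c + I_c/(y_c·A) = 8.23 + 1.85895/(8.23 × 4.59) = 8.23 + 0.0492102 = 8.27921 m along the plane.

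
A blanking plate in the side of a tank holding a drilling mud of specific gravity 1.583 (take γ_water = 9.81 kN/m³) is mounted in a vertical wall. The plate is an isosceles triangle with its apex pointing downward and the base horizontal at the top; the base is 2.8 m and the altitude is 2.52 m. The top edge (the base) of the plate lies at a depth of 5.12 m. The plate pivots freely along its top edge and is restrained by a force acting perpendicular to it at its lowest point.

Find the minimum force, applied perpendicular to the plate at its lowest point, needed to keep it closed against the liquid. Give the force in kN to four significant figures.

γ = 1.583 × 9.81 = 15.52923 kN/m³.
With the apex down, the centroid sits h/3 = 2.52/3 = 0.84 m below the base (the top edge), so the centroid depth is h_c = 5.12 + 0.84 = 5.96 m.
A = ½ × 2.8 × 2.52 = 3.528 m².
Resultant F = γ·h_c·A = 15.52923 × 5.96 × 3.528 = 326.531 kN.
I_c = b·h³/36 = 2.8 × 2.52³/36 = 1.24468 m⁴.
Centre of pressure: y_p = y_c + I_c/(y_c·A) = 5.96 + 1.24468/(5.96 × 3.528) = 5.96 + 0.0591947 = 6.01919 m along the plane.
The resultant acts 0.84 + 0.0591947 = 0.899195 m (along the plate) below the hinge at the top edge, so the moment about the hinge is M = F × 0.899195 = 326.531 × 0.899195 = 293.615 kN·m.
A normal force at the bottom, 2.52 m from the hinge, must supply this moment: P = 293.615/2.52 = 116.514 kN.

P ≈ 116.5 kN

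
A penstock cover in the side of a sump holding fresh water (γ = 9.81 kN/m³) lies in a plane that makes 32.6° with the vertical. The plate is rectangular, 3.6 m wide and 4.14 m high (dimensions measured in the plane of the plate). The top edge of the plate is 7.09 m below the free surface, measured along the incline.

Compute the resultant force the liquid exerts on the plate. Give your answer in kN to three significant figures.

F ≈ 1130 kN

γ = 9.81 kN/m³.
The plate makes 32.6° with the vertical, i.e. θ = 90° − 32.6° = 57.4° to the horizontal. Measuring y along the incline from the free-surface line, vertical depth h = y·sinθ with sinθ = 0.842452.
The centroid lies 4.14/2 = 2.07 m below the top edge, so y_c = 7.09 + 2.07 = 9.16 m and h_c = 9.16 × 0.842452 = 7.71686 m.
A = 3.6 × 4.14 = 14.904 m².
Resultant F = γ·h_c·A = 9.81 × 7.71686 × 14.904 = 1128.27 kN.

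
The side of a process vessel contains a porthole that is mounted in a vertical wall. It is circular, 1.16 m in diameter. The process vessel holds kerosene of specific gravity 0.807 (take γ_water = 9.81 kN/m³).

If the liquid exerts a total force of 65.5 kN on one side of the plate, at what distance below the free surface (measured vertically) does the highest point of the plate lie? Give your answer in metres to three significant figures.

γ = 0.807 × 9.81 = 7.91667 kN/m³.
A = π(0.58)² = 1.05683 m².
From F = γ·h_c·A, the centroid depth is h_c = 65.5/(7.91667 × 1.05683) = 7.82877 m.
The centroid is at the centre, 0.58 m below the top of the plate, so the highest point sits at h_top = 7.82877 − 0.58 = 7.24877 m below the surface.

d_top ≈ 7.25 m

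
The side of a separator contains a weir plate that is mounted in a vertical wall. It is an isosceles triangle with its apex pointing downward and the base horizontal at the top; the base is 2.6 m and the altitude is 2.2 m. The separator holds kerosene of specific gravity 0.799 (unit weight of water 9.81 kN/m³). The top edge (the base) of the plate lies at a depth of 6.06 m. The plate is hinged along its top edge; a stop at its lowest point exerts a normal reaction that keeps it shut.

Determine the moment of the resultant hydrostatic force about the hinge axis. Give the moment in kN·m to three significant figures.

M ≈ 118 kN·m

γ = 0.799 × 9.81 = 7.83819 kN/m³.
With the apex down, the centroid sits h/3 = 2.2/3 = 0.733333 m below the base (the top edge), so the centroid depth is h_c = 6.06 + 0.733333 = 6.79333 m.
A = ½ × 2.6 × 2.2 = 2.86 m².
Resultant F = γ·h_c·A = 7.83819 × 6.79333 × 2.86 = 152.288 kN.
I_c = b·h³/36 = 2.6 × 2.2³/36 = 0.769022 m⁴.
Centre of pressure: y_p = y_c + I_c/(y_c·A) = 6.79333 + 0.769022/(6.79333 × 2.86) = 6.79333 + 0.0395813 = 6.83291 m along the plane.
The resultant acts 0.733333 + 0.0395813 = 0.772914 m (along the plate) below the hinge at the top edge, so the moment about the hinge is M = F × 0.772914 = 152.288 × 0.772914 = 117.706 kN·m.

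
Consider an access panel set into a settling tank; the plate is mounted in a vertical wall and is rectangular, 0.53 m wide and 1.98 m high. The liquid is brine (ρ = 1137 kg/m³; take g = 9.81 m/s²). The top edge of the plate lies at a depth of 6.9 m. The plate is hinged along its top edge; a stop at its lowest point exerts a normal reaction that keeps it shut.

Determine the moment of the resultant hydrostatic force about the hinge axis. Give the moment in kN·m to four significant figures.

γ = ρg = 1137 × 9.81 / 1000 = 11.15397 kN/m³.
The centroid lies 1.98/2 = 0.99 m below the top edge, so the centroid depth is h_c = 6.9 + 0.99 = 7.89 m.
A = 0.53 × 1.98 = 1.0494 m².
Resultant F = γ·h_c·A = 11.15397 × 7.89 × 1.0494 = 92.3523 kN.
I_c = b·h³/12 = 0.53 × 1.98³/12 = 0.342839 m⁴.
Centre of pressure: y_p = y_c + I_c/(y_c·A) = 7.89 + 0.342839/(7.89 × 1.0494) = 7.89 + 0.0414068 = 7.93141 m along the plane.
The resultant acts 0.99 + 0.0414068 = 1.03141 m (along the plate) below the hinge at the top edge, so the moment about the hinge is M = F × 1.03141 = 92.3523 × 1.03141 = 95.2531 kN·m.

M ≈ 95.25 kN·m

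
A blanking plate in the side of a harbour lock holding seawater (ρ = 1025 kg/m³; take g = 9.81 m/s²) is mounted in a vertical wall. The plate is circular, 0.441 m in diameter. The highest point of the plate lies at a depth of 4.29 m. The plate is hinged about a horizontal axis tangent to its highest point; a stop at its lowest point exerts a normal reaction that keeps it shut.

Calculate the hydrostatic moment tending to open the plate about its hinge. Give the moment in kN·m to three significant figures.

M ≈ 1.55 kN·m

γ = ρg = 1025 × 9.81 / 1000 = 10.05525 kN/m³.
The centroid is at the centre, 0.2205 m below the top of the plate, so the centroid depth is h_c = 4.29 + 0.2205 = 4.5105 m.
A = π(0.2205)² = 0.152745 m².
Resultant F = γ·h_c·A = 10.05525 × 4.5105 × 0.152745 = 6.92763 kN.
I_c = πr⁴/4 = π × 0.2205⁴/4 = 0.00185663 m⁴.
Centre of pressure: y_p = y_c + I_c/(y_c·A) = 4.5105 + 0.00185663/(4.5105 × 0.152745) = 4.5105 + 0.00269484 = 4.51319 m along the plane.
The resultant acts 0.2205 + 0.00269484 = 0.223195 m (along the plate) below the hinge at the top edge, so the moment about the hinge is M = F × 0.223195 = 6.92763 × 0.223195 = 1.54621 kN·m.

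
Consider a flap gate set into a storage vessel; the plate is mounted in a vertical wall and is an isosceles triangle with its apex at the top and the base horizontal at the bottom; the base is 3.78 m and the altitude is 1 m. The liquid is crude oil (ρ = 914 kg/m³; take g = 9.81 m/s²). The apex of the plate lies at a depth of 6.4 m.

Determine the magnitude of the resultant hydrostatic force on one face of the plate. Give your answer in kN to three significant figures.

F ≈ 120 kN

γ = ρg = 914 × 9.81 / 1000 = 8.96634 kN/m³.
With the apex up, the centroid sits 2h/3 = 2 × 1/3 = 0.666667 m below the apex, so the centroid depth is h_c = 6.4 + 0.666667 = 7.06667 m.
A = ½ × 3.78 × 1 = 1.89 m².
Resultant F = γ·h_c·A = 8.96634 × 7.06667 × 1.89 = 119.754 kN.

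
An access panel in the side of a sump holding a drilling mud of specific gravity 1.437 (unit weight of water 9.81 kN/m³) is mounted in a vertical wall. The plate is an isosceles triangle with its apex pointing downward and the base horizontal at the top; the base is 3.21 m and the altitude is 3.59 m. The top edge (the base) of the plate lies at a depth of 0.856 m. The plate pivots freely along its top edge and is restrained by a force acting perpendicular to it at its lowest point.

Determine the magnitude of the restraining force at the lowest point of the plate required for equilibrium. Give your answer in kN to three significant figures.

γ = 1.437 × 9.81 = 14.09697 kN/m³.
With the apex down, the centroid sits h/3 = 3.59/3 = 1.19667 m below the base (the top edge), so the centroid depth is h_c = 0.856 + 1.19667 = 2.05267 m.
A = ½ × 3.21 × 3.59 = 5.76195 m².
Resultant F = γ·h_c·A = 14.09697 × 2.05267 × 5.76195 = 166.73 kN.
I_c = b·h³/36 = 3.21 × 3.59³/36 = 4.12559 m⁴.
Centre of pressure: y_p = y_c + I_c/(y_c·A) = 2.05267 + 4.12559/(2.05267 × 5.76195) = 2.05267 + 0.348817 = 2.40149 m along the plane.
The resultant acts 1.19667 + 0.348817 = 1.54549 m (along the plate) below the hinge at the top edge, so the moment about the hinge is M = F × 1.54549 = 166.73 × 1.54549 = 257.68 kN·m.
A normal force at the bottom, 3.59 m from the hinge, must supply this moment: P = 257.68/3.59 = 71.7772 kN.

P ≈ 71.8 kN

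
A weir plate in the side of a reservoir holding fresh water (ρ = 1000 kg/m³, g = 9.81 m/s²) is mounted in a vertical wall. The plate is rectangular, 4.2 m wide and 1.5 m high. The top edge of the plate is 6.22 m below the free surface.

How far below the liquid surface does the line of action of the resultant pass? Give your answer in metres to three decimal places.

h_p = 6.997 m

γ = ρg = 1000 × 9.81 = 9810 N/m³ = 9.81 kN/m³.
The centroid lies 1.5/2 = 0.75 m below the top edge, so the centroid depth is h_c = 6.22 + 0.75 = 6.97 m.
A = 4.2 × 1.5 = 6.3 m².
Resultant F = γ·h_c·A = 9.81 × 6.97 × 6.3 = 430.767 kN.
I_c = b·h³/12 = 4.2 × 1.5³/12 = 1.18125 m⁴.
Centre of pressure: y_p = y_c + I_c/(y_c·A) = 6.97 + 1.18125/(6.97 × 6.3) = 6.97 + 0.026901 = 6.9969 m along the plane.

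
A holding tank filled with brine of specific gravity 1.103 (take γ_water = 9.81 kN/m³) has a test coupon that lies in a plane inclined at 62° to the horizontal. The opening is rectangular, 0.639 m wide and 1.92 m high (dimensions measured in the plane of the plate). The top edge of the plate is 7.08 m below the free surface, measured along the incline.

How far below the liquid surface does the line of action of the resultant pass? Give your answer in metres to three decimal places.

h_p = 7.133 m

γ = 1.103 × 9.81 = 10.82043 kN/m³.
Let θ = 62° be the plate's angle to the horizontal; measure y along the incline from where the plane meets the free surface. Vertical depth h = y·sinθ with sinθ = 0.882948.
The centroid lies 1.92/2 = 0.96 m below the top edge, so y_c = 7.08 + 0.96 = 8.04 m and h_c = 8.04 × 0.882948 = 7.0989 m.
A = 0.639 × 1.92 = 1.22688 m².
Resultant F = γ·h_c·A = 10.82043 × 7.0989 × 1.22688 = 94.2405 kN.
I_c = b·h³/12 = 0.639 × 1.92³/12 = 0.376898 m⁴.
Centre of pressure: y_p = y_c + I_c/(y_c·A) = 8.04 + 0.376898/(8.04 × 1.22688) = 8.04 + 0.038209 = 8.07821 m along the plane.
Vertically, h_p = y_p·sinθ = 8.07821 × 0.882948 = 7.13264 m.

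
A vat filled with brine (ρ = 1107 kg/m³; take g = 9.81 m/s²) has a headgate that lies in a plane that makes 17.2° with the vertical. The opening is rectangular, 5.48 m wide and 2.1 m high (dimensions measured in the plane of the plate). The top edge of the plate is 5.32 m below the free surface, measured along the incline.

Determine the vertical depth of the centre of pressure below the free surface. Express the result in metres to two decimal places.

h_p = 6.14 m

γ = ρg = 1107 × 9.81 / 1000 = 10.85967 kN/m³.
The plate makes 17.2° with the vertical, i.e. θ = 90° − 17.2° = 72.8° to the horizontal. Measuring y along the incline from the free-surface line, vertical depth h = y·sinθ with sinθ = 0.955278.
The centroid lies 2.1/2 = 1.05 m below the top edge, so y_c = 5.32 + 1.05 = 6.37 m and h_c = 6.37 × 0.955278 = 6.08512 m.
A = 5.48 × 2.1 = 11.508 m².
Resultant F = γ·h_c·A = 10.85967 × 6.08512 × 11.508 = 760.476 kN.
I_c = b·h³/12 = 5.48 × 2.1³/12 = 4.22919 m⁴.
Centre of pressure: y_p = y_c + I_c/(y_c·A) = 6.37 + 4.22919/(6.37 × 11.508) = 6.37 + 0.0576923 = 6.42769 m along the plane.
Vertically, h_p = y_p·sinθ = 6.42769 × 0.955278 = 6.14023 m.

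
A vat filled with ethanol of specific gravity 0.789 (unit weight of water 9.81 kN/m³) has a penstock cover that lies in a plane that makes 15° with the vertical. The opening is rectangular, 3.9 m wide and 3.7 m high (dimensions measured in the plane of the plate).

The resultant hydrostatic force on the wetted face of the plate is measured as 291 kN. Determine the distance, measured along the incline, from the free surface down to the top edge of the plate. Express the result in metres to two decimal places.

γ = 0.789 × 9.81 = 7.74009 kN/m³.
A = 3.9 × 3.7 = 14.43 m².
From F = γ·h_c·A, the centroid depth is h_c = 291/(7.74009 × 14.43) = 2.60544 m.
The plate makes 15° with the vertical, i.e. θ = 90° − 15° = 75° to the horizontal. Measuring y along the incline from the free-surface line, vertical depth h = y·sinθ with sinθ = 0.965926.
Along the incline, y_c = h_c/sinθ = 2.60544/0.965926 = 2.69735 m.
The centroid lies 3.7/2 = 1.85 m below the top edge, so the top edge sits at y_top = 2.69735 − 1.85 = 0.84735 m along the incline.

y_top ≈ 0.85 m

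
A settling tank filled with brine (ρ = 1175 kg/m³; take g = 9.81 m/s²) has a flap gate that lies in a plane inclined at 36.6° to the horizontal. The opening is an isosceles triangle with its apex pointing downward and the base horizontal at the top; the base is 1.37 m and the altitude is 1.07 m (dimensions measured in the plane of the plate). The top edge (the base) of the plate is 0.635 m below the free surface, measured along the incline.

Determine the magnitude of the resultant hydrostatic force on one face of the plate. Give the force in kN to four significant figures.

F ≈ 4.995 kN

γ = ρg = 1175 × 9.81 / 1000 = 11.52675 kN/m³.
Let θ = 36.6° be the plate's angle to the horizontal; measure y along the incline from where the plane meets the free surface. Vertical depth h = y·sinθ with sinθ = 0.596225.
With the apex down, the centroid sits h/3 = 1.07/3 = 0.356667 m below the base (the top edge), so y_c = 0.635 + 0.356667 = 0.991667 m and h_c = 0.991667 × 0.596225 = 0.591257 m.
A = ½ × 1.37 × 1.07 = 0.73295 m².
Resultant F = γ·h_c·A = 11.52675 × 0.591257 × 0.73295 = 4.99525 kN.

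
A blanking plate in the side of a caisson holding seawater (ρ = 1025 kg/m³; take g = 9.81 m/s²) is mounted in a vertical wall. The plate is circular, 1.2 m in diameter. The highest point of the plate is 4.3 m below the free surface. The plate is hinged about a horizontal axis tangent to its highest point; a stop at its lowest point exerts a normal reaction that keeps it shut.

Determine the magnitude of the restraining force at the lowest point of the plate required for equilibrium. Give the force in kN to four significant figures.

P ≈ 28.71 kN

γ = ρg = 1025 × 9.81 / 1000 = 10.05525 kN/m³.
The centroid is at the centre, 0.6 m below the top of the plate, so the centroid depth is h_c = 4.3 + 0.6 = 4.9 m.
A = π(0.6)² = 1.13097 m².
Resultant F = γ·h_c·A = 10.05525 × 4.9 × 1.13097 = 55.7237 kN.
I_c = πr⁴/4 = π × 0.6⁴/4 = 0.101788 m⁴.
Centre of pressure: y_p = y_c + I_c/(y_c·A) = 4.9 + 0.101788/(4.9 × 1.13097) = 4.9 + 0.0183675 = 4.91837 m along the plane.
The resultant acts 0.6 + 0.0183675 = 0.618367 m (along the plate) below the hinge at the top edge, so the moment about the hinge is M = F × 0.618367 = 55.7237 × 0.618367 = 34.4577 kN·m.
A normal force at the bottom, 1.2 m from the hinge, must supply this moment: P = 34.4577/1.2 = 28.7148 kN.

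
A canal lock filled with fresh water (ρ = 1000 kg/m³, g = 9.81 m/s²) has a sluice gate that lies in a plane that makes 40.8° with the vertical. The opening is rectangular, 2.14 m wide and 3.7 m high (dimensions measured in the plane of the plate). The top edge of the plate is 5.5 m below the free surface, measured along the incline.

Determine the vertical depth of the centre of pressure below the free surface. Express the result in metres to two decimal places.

γ = ρg = 1000 × 9.81 = 9810 N/m³ = 9.81 kN/m³.
The plate makes 40.8° with the vertical, i.e. θ = 90° − 40.8° = 49.2° to the horizontal. Measuring y along the incline from the free-surface line, vertical depth h = y·sinθ with sinθ = 0.756995.
The centroid lies 3.7/2 = 1.85 m below the top edge, so y_c = 5.5 + 1.85 = 7.35 m and h_c = 7.35 × 0.756995 = 5.56391 m.
A = 2.14 × 3.7 = 7.918 m².
Resultant F = γ·h_c·A = 9.81 × 5.56391 × 7.918 = 432.18 kN.
I_c = b·h³/12 = 2.14 × 3.7³/12 = 9.03312 m⁴.
Centre of pressure: y_p = y_c + I_c/(y_c·A) = 7.35 + 9.03312/(7.35 × 7.918) = 7.35 + 0.155215 = 7.50521 m along the plane.
Vertically, h_p = y_p·sinθ = 7.50521 × 0.756995 = 5.68141 m.

h_p = 5.68 m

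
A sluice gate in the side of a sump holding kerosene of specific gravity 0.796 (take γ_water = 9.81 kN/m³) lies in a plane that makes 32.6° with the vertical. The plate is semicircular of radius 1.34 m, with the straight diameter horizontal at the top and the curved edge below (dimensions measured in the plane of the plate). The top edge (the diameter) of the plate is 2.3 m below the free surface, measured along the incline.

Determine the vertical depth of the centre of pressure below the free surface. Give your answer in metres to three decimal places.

γ = 0.796 × 9.81 = 7.80876 kN/m³.
The plate makes 32.6° with the vertical, i.e. θ = 90° − 32.6° = 57.4° to the horizontal. Measuring y along the incline from the free-surface line, vertical depth h = y·sinθ with sinθ = 0.842452.
The centroid of a semicircle lies 4r/(3π) = 0.568714 m from the diameter, here below the top edge, so y_c = 2.3 + 0.568714 = 2.86871 m and h_c = 2.86871 × 0.842452 = 2.41675 m.
A = πr²/2 = π × 1.34²/2 = 2.82052 m².
Resultant F = γ·h_c·A = 7.80876 × 2.41675 × 2.82052 = 53.2283 kN.
I_c = (π/8 − 8/(9π))·r⁴ = 0.109757 × 1.34⁴ = 0.353876 m⁴.
Centre of pressure: y_p = y_c + I_c/(y_c·A) = 2.86871 + 0.353876/(2.86871 × 2.82052) = 2.86871 + 0.0437356 = 2.91245 m along the plane.
Vertically, h_p = y_p·sinθ = 2.91245 × 0.842452 = 2.4536 m.

h_p = 2.454 m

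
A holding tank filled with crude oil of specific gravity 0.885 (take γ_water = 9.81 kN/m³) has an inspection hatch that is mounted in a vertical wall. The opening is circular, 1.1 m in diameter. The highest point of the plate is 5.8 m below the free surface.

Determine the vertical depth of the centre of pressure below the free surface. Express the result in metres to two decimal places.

h_p = 6.36 m

γ = 0.885 × 9.81 = 8.68185 kN/m³.
The centroid is at the centre, 0.55 m below the top of the plate, so the centroid depth is h_c = 5.8 + 0.55 = 6.35 m.
A = π(0.55)² = 0.950332 m².
Resultant F = γ·h_c·A = 8.68185 × 6.35 × 0.950332 = 52.3916 kN.
I_c = πr⁴/4 = π × 0.55⁴/4 = 0.0718688 m⁴.
Centre of pressure: y_p = y_c + I_c/(y_c·A) = 6.35 + 0.0718688/(6.35 × 0.950332) = 6.35 + 0.0119094 = 6.36191 m along the plane.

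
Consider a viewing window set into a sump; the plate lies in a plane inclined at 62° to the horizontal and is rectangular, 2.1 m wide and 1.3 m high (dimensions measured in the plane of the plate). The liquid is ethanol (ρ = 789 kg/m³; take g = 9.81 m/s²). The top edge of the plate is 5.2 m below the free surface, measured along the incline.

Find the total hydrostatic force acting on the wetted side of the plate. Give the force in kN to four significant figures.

γ = ρg = 789 × 9.81 / 1000 = 7.74009 kN/m³.
Let θ = 62° be the plate's angle to the horizontal; measure y along the incline from where the plane meets the free surface. Vertical depth h = y·sinθ with sinθ = 0.882948.
The centroid lies 1.3/2 = 0.65 m below the top edge, so y_c = 5.2 + 0.65 = 5.85 m and h_c = 5.85 × 0.882948 = 5.16525 m.
A = 2.1 × 1.3 = 2.73 m².
Resultant F = γ·h_c·A = 7.74009 × 5.16525 × 2.73 = 109.144 kN.

F ≈ 109.1 kN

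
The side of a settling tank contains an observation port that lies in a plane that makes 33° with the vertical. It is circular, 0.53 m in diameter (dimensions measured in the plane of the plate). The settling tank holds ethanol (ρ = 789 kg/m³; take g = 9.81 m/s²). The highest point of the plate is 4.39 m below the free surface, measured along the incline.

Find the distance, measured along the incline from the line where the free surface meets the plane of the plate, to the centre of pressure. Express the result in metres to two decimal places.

y_p = 4.66 m

γ = ρg = 789 × 9.81 / 1000 = 7.74009 kN/m³.
The plate makes 33° with the vertical, i.e. θ = 90° − 33° = 57° to the horizontal. Measuring y along the incline from the free-surface line, vertical depth h = y·sinθ with sinθ = 0.838671.
The centroid is at the centre, 0.265 m below the top of the plate, so y_c = 4.39 + 0.265 = 4.655 m and h_c = 4.655 × 0.838671 = 3.90401 m.
A = π(0.265)² = 0.220618 m².
Resultant F = γ·h_c·A = 7.74009 × 3.90401 × 0.220618 = 6.6665 kN.
I_c = πr⁴/4 = π × 0.265⁴/4 = 0.00387323 m⁴.
Centre of pressure: y_p = y_c + I_c/(y_c·A) = 4.655 + 0.00387323/(4.655 × 0.220618) = 4.655 + 0.00377149 = 4.65877 m along the plane.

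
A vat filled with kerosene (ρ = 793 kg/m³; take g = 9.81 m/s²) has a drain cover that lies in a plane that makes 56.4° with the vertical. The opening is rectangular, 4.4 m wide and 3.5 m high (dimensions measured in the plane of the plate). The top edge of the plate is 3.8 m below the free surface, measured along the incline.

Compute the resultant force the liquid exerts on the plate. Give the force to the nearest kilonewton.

γ = ρg = 793 × 9.81 / 1000 = 7.77933 kN/m³.
The plate makes 56.4° with the vertical, i.e. θ = 90° − 56.4° = 33.6° to the horizontal. Measuring y along the incline from the free-surface line, vertical depth h = y·sinθ with sinθ = 0.553392.
The centroid lies 3.5/2 = 1.75 m below the top edge, so y_c = 3.8 + 1.75 = 5.55 m and h_c = 5.55 × 0.553392 = 3.07133 m.
A = 4.4 × 3.5 = 15.4 m².
Resultant F = γ·h_c·A = 7.77933 × 3.07133 × 15.4 = 367.95 kN.

F ≈ 368 kN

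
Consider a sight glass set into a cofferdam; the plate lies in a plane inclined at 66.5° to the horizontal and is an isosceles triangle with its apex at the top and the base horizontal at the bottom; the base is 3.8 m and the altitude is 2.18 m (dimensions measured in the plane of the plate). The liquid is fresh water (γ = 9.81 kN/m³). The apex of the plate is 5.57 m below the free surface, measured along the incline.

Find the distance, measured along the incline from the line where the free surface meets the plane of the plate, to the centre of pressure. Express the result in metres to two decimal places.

y_p = 7.06 m

γ = 9.81 kN/m³.
Let θ = 66.5° be the plate's angle to the horizontal; measure y along the incline from where the plane meets the free surface. Vertical depth h = y·sinθ with sinθ = 0.917060.
With the apex up, the centroid sits 2h/3 = 2 × 2.18/3 = 1.45333 m below the apex, so y_c = 5.57 + 1.45333 = 7.02333 m and h_c = 7.02333 × 0.917060 = 6.44082 m.
A = ½ × 3.8 × 2.18 = 4.142 m².
Resultant F = γ·h_c·A = 9.81 × 6.44082 × 4.142 = 261.71 kN.
I_c = b·h³/36 = 3.8 × 2.18³/36 = 1.09358 m⁴.
Centre of pressure: y_p = y_c + I_c/(y_c·A) = 7.02333 + 1.09358/(7.02333 × 4.142) = 7.02333 + 0.0375922 = 7.06092 m along the plane.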